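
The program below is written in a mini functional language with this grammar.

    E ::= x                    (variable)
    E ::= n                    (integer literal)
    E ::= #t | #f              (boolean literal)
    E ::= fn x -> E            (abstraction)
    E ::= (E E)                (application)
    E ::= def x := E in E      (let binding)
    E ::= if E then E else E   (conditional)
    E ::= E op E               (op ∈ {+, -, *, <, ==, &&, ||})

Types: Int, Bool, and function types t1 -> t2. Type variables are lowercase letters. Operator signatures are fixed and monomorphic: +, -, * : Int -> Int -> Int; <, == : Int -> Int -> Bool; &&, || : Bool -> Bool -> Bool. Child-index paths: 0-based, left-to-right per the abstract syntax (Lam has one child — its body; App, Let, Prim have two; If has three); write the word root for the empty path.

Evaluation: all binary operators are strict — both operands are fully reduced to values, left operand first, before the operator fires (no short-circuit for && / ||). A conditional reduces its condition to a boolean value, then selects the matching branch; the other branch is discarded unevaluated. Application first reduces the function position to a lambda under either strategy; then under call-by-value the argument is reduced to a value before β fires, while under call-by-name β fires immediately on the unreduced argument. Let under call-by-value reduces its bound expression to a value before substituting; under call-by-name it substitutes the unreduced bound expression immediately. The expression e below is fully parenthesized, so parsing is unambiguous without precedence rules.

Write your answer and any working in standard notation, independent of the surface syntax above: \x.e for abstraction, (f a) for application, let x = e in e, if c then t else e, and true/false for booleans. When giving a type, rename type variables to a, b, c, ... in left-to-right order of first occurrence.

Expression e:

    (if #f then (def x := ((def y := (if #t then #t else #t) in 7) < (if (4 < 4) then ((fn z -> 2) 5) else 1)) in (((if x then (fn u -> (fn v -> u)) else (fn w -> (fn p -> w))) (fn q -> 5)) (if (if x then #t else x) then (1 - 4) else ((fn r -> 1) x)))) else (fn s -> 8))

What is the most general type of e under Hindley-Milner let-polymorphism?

Trace:
  unify Bool ~ Bool
  unify Bool ~ Bool
  unify Bool ~ Bool
let y : Bool
  unify Int ~ Int
  unify Int ~ Int
  unify Int ~ Int
  unify Bool ~ Bool
\z._ : a -> Int
  unify a -> Int ~ Int -> b
  unify a ~ Int
  unify Int ~ b
_ _ : Int
  unify Int ~ Int
  unify Int ~ Int
let x : Bool
x : Bool
  unify Bool ~ Bool
u : c
\v._ : d -> c
\u._ : c -> d -> c
w : e
\p._ : f -> e
\w._ : e -> f -> e
  unify c -> d -> c ~ e -> f -> e
  unify c ~ e
  unify d -> e ~ f -> e
  unify d ~ f
  unify e ~ e
\q._ : g -> Int
  unify e -> f -> e ~ (g -> Int) -> h
  unify e ~ g -> Int
  unify f -> g -> Int ~ h
_ _ : f -> g -> Int
x : Bool
  unify Bool ~ Bool
x : Bool
  unify Bool ~ Bool
  unify Bool ~ Bool
  unify Int ~ Int
  unify Int ~ Int
\r._ : i -> Int
x : Bool
  unify i -> Int ~ Bool -> j
  unify i ~ Bool
  unify Int ~ j
_ _ : Int
  unify Int ~ Int
  unify f -> g -> Int ~ Int -> k
  unify f ~ Int
  unify g -> Int ~ k
_ _ : g -> Int
\s._ : l -> Int
  unify g -> Int ~ l -> Int
  unify g ~ l
  unify Int ~ Int

Answer: a -> Int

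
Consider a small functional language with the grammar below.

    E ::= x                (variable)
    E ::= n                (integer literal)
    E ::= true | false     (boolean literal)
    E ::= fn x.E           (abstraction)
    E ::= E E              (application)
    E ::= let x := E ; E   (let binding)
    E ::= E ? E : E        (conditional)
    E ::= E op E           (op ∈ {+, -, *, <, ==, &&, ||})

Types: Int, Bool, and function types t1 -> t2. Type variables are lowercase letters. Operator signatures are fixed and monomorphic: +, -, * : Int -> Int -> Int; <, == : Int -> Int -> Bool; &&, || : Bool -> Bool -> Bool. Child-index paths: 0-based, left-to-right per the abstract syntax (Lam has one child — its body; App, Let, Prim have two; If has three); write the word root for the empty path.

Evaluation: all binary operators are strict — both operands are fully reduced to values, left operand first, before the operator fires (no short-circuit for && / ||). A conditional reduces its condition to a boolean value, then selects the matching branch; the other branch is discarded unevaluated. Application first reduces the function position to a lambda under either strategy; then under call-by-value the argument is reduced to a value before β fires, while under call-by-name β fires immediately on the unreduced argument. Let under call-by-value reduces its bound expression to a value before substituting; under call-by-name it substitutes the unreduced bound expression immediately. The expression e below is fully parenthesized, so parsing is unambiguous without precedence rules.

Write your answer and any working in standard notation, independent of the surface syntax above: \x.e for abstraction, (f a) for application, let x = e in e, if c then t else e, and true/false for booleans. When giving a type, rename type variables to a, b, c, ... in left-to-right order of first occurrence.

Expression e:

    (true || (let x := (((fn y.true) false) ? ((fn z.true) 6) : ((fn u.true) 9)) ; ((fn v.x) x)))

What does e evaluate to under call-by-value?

Working:
step 0: (true || (let x = (if ((\y.true) false) then ((\z.true) 6) else ((\u.true) 9)) in ((\v.x) x)))
step 1: [beta@1.0.0] (true || (let x = (if true then ((\z.true) 6) else ((\u.true) 9)) in ((\v.x) x)))
step 2: [if@1.0] (true || (let x = ((\z.true) 6) in ((\v.x) x)))
step 3: [beta@1.0] (true || (let x = true in ((\v.x) x)))
step 4: [let@1] (true || ((\v.true) true))
step 5: [beta@1] (true || true)
step 6: [delta@root] true

Answer: true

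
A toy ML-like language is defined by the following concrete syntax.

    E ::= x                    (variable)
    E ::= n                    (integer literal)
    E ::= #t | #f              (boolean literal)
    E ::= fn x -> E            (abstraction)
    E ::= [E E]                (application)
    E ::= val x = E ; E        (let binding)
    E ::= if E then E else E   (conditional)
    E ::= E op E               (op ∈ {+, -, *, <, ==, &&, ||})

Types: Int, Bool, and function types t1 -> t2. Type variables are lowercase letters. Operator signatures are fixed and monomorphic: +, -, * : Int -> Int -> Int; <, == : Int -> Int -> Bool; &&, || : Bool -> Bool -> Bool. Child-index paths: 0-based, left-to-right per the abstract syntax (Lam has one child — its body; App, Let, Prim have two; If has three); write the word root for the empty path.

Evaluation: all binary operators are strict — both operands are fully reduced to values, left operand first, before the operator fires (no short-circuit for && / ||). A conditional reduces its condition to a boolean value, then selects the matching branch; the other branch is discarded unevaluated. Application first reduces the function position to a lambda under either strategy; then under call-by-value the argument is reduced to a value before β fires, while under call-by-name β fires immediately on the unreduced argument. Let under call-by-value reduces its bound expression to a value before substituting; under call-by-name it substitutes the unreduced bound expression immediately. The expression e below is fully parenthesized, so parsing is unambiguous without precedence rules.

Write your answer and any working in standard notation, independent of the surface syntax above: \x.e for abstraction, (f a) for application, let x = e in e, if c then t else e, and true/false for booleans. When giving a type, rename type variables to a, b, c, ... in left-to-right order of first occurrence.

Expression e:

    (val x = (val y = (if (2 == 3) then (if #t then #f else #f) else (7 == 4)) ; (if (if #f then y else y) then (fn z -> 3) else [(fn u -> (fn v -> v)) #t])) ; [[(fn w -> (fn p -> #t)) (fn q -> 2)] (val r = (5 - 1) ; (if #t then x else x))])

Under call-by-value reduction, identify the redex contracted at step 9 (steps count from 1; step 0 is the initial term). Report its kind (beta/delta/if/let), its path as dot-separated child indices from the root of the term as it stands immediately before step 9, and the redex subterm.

Answer: beta at 0 : ((\w.(\p.true)) (\q.2))

Working:
step 0: (let x = (let y = (if (2 == 3) then (if true then false else false) else (7 == 4)) in (if (if false then y else y) then (\z.3) else ((\u.(\v.v)) true))) in (((\w.(\p.true)) (\q.2)) (let r = (5 - 1) in (if true then x else x))))
step 1: [delta@0.0.0] (let x = (let y = (if false then (if true then false else false) else (7 == 4)) in (if (if false then y else y) then (\z.3) else ((\u.(\v.v)) true))) in (((\w.(\p.true)) (\q.2)) (let r = (5 - 1) in (if true then x else x))))
step 2: [if@0.0] (let x = (let y = (7 == 4) in (if (if false then y else y) then (\z.3) else ((\u.(\v.v)) true))) in (((\w.(\p.true)) (\q.2)) (let r = (5 - 1) in (if true then x else x))))
step 3: [delta@0.0] (let x = (let y = false in (if (if false then y else y) then (\z.3) else ((\u.(\v.v)) true))) in (((\w.(\p.true)) (\q.2)) (let r = (5 - 1) in (if true then x else x))))
step 4: [let@0] (let x = (if (if false then false else false) then (\z.3) else ((\u.(\v.v)) true)) in (((\w.(\p.true)) (\q.2)) (let r = (5 - 1) in (if true then x else x))))
step 5: [if@0.0] (let x = (if false then (\z.3) else ((\u.(\v.v)) true)) in (((\w.(\p.true)) (\q.2)) (let r = (5 - 1) in (if true then x else x))))
step 6: [if@0] (let x = ((\u.(\v.v)) true) in (((\w.(\p.true)) (\q.2)) (let r = (5 - 1) in (if true then x else x))))
step 7: [beta@0] (let x = (\v.v) in (((\w.(\p.true)) (\q.2)) (let r = (5 - 1) in (if true then x else x))))
step 8: [let@root] (((\w.(\p.true)) (\q.2)) (let r = (5 - 1) in (if true then (\v.v) else (\v.v))))
step 9: [beta@0] ((\p.true) (let r = (5 - 1) in (if true then (\v.v) else (\v.v))))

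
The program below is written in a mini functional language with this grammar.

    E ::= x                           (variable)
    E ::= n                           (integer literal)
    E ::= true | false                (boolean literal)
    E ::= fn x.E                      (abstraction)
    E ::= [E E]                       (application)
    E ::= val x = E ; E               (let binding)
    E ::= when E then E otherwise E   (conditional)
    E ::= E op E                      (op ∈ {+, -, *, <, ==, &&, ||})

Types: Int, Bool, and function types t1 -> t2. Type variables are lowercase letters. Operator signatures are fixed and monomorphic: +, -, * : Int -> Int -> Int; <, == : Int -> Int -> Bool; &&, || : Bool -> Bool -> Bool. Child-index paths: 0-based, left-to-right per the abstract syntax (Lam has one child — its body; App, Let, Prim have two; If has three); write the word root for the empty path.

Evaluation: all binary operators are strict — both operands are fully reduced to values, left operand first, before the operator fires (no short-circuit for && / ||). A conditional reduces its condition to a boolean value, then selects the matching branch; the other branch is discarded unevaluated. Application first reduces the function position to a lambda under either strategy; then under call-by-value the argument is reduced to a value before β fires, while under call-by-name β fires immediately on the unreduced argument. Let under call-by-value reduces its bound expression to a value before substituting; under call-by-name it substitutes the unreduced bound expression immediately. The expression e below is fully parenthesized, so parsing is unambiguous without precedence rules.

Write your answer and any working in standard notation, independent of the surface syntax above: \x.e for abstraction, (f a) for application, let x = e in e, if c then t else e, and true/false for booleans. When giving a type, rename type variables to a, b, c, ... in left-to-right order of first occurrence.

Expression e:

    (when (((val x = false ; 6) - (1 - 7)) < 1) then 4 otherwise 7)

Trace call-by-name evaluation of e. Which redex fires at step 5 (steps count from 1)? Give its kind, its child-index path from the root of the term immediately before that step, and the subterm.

Derivation:
step 0: (if (((let x = false in 6) - (1 - 7)) < 1) then 4 else 7)
step 1: [let@0.0.0] (if ((6 - (1 - 7)) < 1) then 4 else 7)
step 2: [delta@0.0.1] (if ((6 - -6) < 1) then 4 else 7)
step 3: [delta@0.0] (if (12 < 1) then 4 else 7)
step 4: [delta@0] (if false then 4 else 7)
step 5: [if@root] 7

Answer: if at root : (if false then 4 else 7)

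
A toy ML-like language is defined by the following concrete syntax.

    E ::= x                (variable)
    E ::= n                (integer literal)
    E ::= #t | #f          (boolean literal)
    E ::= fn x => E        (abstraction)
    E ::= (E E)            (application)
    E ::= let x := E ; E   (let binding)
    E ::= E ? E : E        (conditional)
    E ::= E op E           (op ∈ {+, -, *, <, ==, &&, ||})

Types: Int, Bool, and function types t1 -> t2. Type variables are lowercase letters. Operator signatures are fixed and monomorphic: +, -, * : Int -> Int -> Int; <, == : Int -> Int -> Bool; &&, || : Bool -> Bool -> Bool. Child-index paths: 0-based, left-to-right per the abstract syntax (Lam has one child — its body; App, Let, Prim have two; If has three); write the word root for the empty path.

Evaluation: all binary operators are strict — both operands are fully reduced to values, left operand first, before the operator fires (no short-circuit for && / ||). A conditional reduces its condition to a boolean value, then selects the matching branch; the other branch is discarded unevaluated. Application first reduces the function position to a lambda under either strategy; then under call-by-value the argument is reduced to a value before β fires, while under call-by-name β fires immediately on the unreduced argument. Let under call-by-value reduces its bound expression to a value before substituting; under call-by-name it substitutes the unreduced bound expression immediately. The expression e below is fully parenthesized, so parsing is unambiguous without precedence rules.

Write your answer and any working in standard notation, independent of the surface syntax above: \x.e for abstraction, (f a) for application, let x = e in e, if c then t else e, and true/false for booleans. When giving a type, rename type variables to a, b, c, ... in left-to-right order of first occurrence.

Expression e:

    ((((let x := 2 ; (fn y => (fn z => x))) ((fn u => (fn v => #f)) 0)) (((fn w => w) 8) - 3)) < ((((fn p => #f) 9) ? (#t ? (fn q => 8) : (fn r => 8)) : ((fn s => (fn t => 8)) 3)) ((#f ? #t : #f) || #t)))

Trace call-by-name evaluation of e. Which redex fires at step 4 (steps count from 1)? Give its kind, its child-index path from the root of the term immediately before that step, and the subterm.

Answer: beta at 1.0.0 : ((\p.false) 9)

Trace:
step 0: ((((let x = 2 in (\y.(\z.x))) ((\u.(\v.false)) 0)) (((\w.w) 8) - 3)) < ((if ((\p.false) 9) then (if true then (\q.8) else (\r.8)) else ((\s.(\t.8)) 3)) ((if false then true else false) || true)))
step 1: [let@0.0.0] ((((\y.(\z.2)) ((\u.(\v.false)) 0)) (((\w.w) 8) - 3)) < ((if ((\p.false) 9) then (if true then (\q.8) else (\r.8)) else ((\s.(\t.8)) 3)) ((if false then true else false) || true)))
step 2: [beta@0.0] (((\z.2) (((\w.w) 8) - 3)) < ((if ((\p.false) 9) then (if true then (\q.8) else (\r.8)) else ((\s.(\t.8)) 3)) ((if false then true else false) || true)))
step 3: [beta@0] (2 < ((if ((\p.false) 9) then (if true then (\q.8) else (\r.8)) else ((\s.(\t.8)) 3)) ((if false then true else false) || true)))
step 4: [beta@1.0.0] (2 < ((if false then (if true then (\q.8) else (\r.8)) else ((\s.(\t.8)) 3)) ((if false then true else false) || true)))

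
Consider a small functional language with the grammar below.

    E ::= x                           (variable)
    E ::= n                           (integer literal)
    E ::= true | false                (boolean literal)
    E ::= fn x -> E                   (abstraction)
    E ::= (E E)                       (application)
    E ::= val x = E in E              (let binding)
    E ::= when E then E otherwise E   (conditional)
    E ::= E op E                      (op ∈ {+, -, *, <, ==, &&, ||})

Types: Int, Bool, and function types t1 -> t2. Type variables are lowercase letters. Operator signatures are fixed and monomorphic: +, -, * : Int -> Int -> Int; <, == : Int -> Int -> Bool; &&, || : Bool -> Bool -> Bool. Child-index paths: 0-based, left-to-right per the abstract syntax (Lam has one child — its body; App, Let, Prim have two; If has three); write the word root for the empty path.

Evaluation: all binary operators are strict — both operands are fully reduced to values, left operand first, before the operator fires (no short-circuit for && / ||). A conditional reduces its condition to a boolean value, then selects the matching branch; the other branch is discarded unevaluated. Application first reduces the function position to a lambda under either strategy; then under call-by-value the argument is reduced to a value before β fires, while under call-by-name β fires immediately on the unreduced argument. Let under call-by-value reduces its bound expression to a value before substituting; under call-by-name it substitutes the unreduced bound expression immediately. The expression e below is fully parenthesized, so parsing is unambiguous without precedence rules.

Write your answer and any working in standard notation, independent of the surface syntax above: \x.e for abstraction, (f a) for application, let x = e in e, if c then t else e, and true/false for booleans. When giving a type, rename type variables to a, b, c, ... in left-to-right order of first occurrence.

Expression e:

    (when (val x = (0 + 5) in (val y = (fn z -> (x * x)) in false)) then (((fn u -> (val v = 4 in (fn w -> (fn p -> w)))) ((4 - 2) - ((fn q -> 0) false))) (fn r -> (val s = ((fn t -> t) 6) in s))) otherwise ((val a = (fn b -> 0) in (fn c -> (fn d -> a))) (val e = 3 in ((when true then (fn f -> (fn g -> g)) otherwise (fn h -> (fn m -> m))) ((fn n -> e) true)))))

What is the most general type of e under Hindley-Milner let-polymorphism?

Answer: a -> b -> Int

Working:
  unify Int ~ Int
  unify Int ~ Int
let x : Int
x : Int
  unify Int ~ Int
x : Int
  unify Int ~ Int
\z._ : a -> Int
let y : forall. a -> Int
  unify Bool ~ Bool
let v : Int
w : c
\p._ : d -> c
\w._ : c -> d -> c
\u._ : b -> c -> d -> c
  unify Int ~ Int
  unify Int ~ Int
  unify Int ~ Int
\q._ : e -> Int
  unify e -> Int ~ Bool -> f
  unify e ~ Bool
  unify Int ~ f
_ _ : Int
  unify Int ~ Int
  unify b -> c -> d -> c ~ Int -> g
  unify b ~ Int
  unify c -> d -> c ~ g
_ _ : c -> d -> c
t : i
\t._ : i -> i
  unify i -> i ~ Int -> j
  unify i ~ Int
  unify Int ~ j
_ _ : Int
let s : Int
s : Int
\r._ : h -> Int
  unify c -> d -> c ~ (h -> Int) -> k
  unify c ~ h -> Int
  unify d -> h -> Int ~ k
_ _ : d -> h -> Int
\b._ : l -> Int
let a : forall. l -> Int
a : o -> Int
\d._ : n -> o -> Int
\c._ : m -> n -> o -> Int
let e : Int
  unify Bool ~ Bool
g : q
\g._ : q -> q
\f._ : p -> q -> q
m : s
\m._ : s -> s
\h._ : r -> s -> s
  unify p -> q -> q ~ r -> s -> s
  unify p ~ r
  unify q -> q ~ s -> s
  unify q ~ s
  unify s ~ s
e : Int
\n._ : t -> Int
  unify t -> Int ~ Bool -> u
  unify t ~ Bool
  unify Int ~ u
_ _ : Int
  unify r -> s -> s ~ Int -> v
  unify r ~ Int
  unify s -> s ~ v
_ _ : s -> s
  unify m -> n -> o -> Int ~ (s -> s) -> w
  unify m ~ s -> s
  unify n -> o -> Int ~ w
_ _ : n -> o -> Int
  unify d -> h -> Int ~ n -> o -> Int
  unify d ~ n
  unify h -> Int ~ o -> Int
  unify h ~ o
  unify Int ~ Int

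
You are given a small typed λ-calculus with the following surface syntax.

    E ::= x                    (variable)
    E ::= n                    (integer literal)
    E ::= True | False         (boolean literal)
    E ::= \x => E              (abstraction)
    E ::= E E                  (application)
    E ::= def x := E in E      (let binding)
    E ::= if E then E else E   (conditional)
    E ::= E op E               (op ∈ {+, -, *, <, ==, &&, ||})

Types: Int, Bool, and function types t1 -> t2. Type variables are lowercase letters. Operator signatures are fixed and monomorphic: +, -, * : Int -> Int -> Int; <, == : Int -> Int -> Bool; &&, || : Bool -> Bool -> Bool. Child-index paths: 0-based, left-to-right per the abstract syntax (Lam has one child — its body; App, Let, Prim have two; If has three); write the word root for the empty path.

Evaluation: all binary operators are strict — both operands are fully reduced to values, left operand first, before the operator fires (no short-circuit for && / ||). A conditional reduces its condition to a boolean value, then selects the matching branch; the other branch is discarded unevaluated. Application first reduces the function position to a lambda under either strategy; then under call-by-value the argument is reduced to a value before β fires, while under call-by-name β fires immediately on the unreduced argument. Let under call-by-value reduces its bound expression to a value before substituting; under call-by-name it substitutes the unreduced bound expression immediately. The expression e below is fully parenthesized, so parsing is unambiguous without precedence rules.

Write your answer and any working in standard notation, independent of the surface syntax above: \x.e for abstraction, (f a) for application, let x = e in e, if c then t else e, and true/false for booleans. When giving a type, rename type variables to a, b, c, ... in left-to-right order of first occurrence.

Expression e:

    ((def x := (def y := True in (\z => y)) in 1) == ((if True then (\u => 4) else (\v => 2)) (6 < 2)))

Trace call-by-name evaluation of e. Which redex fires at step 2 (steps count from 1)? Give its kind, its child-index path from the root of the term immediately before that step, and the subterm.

Working:
step 0: ((let x = (let y = true in (\z.y)) in 1) == ((if true then (\u.4) else (\v.2)) (6 < 2)))
step 1: [let@0] (1 == ((if true then (\u.4) else (\v.2)) (6 < 2)))
step 2: [if@1.0] (1 == ((\u.4) (6 < 2)))

Answer: if at 1.0 : (if true then (\u.4) else (\v.2))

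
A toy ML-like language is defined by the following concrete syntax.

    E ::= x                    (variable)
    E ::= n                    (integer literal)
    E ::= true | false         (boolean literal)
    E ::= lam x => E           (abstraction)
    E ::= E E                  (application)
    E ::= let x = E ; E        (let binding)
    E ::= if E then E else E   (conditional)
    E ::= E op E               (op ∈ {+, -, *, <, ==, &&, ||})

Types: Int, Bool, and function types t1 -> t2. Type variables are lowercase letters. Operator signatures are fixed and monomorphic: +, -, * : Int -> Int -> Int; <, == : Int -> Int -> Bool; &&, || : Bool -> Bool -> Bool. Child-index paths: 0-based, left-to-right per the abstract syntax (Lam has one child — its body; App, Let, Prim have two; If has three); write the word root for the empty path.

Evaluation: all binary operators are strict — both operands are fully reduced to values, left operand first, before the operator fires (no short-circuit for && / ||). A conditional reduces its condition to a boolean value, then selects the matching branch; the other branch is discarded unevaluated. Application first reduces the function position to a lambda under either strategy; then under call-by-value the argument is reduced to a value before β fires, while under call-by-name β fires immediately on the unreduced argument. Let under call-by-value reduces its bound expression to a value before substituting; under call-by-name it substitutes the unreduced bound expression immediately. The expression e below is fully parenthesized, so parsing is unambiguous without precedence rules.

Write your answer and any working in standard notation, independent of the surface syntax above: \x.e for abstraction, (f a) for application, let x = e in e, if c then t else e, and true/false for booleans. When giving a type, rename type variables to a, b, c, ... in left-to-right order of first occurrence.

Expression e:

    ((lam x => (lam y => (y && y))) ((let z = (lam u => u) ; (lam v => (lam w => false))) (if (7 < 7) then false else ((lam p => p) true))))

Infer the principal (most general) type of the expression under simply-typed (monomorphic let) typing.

Answer: Bool -> Bool

Working:
y : b
  unify b ~ Bool
y : Bool
  unify Bool ~ Bool
\y._ : Bool -> Bool
\x._ : a -> Bool -> Bool
u : c
\u._ : c -> c
let z : c -> c
\w._ : e -> Bool
\v._ : d -> e -> Bool
  unify Int ~ Int
  unify Int ~ Int
  unify Bool ~ Bool
p : f
\p._ : f -> f
  unify f -> f ~ Bool -> g
  unify f ~ Bool
  unify Bool ~ g
_ _ : Bool
  unify Bool ~ Bool
  unify d -> e -> Bool ~ Bool -> h
  unify d ~ Bool
  unify e -> Bool ~ h
_ _ : e -> Bool
  unify a -> Bool -> Bool ~ (e -> Bool) -> i
  unify a ~ e -> Bool
  unify Bool -> Bool ~ i
_ _ : Bool -> Bool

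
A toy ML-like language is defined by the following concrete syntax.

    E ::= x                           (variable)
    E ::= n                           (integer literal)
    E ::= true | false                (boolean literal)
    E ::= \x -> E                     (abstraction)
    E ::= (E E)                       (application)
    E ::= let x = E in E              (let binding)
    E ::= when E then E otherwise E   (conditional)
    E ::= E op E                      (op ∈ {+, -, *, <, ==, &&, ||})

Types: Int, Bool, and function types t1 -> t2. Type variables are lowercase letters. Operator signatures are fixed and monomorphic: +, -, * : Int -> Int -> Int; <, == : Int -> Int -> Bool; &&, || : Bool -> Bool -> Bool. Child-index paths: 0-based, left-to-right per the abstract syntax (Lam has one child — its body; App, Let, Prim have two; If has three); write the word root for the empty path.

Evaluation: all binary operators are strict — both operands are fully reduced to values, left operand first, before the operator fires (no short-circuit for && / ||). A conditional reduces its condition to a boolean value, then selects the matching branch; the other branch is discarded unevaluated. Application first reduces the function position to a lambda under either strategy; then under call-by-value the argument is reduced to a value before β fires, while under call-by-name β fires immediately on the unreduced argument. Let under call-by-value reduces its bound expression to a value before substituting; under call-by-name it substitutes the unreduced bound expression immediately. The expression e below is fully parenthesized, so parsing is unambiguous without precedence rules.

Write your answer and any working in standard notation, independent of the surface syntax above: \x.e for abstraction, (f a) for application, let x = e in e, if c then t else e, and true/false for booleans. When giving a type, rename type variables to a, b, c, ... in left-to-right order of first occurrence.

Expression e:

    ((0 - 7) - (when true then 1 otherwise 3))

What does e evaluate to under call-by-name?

Answer: -8

Trace:
step 0: ((0 - 7) - (if true then 1 else 3))
step 1: [delta@0] (-7 - (if true then 1 else 3))
step 2: [if@1] (-7 - 1)
step 3: [delta@root] -8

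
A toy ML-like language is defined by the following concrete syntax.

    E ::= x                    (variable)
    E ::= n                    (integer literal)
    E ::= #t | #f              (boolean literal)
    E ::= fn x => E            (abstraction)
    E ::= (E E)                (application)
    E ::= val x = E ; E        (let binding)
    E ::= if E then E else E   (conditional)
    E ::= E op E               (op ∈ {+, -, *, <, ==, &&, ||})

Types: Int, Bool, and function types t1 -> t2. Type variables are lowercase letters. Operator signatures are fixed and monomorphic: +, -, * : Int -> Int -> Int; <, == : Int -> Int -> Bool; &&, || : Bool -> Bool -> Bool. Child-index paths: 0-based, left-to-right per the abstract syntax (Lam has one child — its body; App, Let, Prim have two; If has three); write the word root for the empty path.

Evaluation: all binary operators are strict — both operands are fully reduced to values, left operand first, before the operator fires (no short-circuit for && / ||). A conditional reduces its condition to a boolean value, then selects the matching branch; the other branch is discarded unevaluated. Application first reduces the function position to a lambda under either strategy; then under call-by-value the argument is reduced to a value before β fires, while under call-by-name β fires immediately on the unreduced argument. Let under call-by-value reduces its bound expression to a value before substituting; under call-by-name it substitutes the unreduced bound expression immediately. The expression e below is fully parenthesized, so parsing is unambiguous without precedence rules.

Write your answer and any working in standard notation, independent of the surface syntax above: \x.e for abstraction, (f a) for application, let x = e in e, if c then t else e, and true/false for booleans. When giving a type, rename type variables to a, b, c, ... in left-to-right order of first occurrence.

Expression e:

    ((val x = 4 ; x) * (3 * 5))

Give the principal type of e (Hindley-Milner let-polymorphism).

Answer: Int

Derivation:
let x : Int
x : Int
  unify Int ~ Int
  unify Int ~ Int
  unify Int ~ Int
  unify Int ~ Int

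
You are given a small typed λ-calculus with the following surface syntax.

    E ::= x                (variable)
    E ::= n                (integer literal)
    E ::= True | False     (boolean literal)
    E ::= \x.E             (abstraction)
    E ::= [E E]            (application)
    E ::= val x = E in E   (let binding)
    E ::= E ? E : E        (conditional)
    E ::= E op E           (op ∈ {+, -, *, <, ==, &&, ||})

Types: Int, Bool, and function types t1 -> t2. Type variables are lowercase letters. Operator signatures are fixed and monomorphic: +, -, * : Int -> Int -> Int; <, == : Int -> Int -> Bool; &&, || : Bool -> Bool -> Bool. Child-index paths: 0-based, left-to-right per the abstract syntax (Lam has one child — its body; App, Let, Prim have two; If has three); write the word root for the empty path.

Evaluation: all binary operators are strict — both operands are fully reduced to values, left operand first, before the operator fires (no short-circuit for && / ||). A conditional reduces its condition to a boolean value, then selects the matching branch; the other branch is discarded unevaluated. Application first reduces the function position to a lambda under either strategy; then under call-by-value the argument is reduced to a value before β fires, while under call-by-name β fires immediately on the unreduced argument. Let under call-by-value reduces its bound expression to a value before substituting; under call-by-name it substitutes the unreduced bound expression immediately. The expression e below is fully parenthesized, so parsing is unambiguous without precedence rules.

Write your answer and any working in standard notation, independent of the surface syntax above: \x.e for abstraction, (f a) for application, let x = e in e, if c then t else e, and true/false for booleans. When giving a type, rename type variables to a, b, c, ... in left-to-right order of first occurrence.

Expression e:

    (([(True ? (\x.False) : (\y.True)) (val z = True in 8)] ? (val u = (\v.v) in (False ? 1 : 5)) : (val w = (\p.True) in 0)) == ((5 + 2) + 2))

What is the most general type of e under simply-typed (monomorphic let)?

Answer: Bool

Trace:
  unify Bool ~ Bool
\x._ : a -> Bool
\y._ : b -> Bool
  unify a -> Bool ~ b -> Bool
  unify a ~ b
  unify Bool ~ Bool
let z : Bool
  unify b -> Bool ~ Int -> c
  unify b ~ Int
  unify Bool ~ c
_ _ : Bool
  unify Bool ~ Bool
v : d
\v._ : d -> d
let u : d -> d
  unify Bool ~ Bool
  unify Int ~ Int
\p._ : e -> Bool
let w : e -> Bool
  unify Int ~ Int
  unify Int ~ Int
  unify Int ~ Int
  unify Int ~ Int
  unify Int ~ Int
  unify Int ~ Int
  unify Int ~ Int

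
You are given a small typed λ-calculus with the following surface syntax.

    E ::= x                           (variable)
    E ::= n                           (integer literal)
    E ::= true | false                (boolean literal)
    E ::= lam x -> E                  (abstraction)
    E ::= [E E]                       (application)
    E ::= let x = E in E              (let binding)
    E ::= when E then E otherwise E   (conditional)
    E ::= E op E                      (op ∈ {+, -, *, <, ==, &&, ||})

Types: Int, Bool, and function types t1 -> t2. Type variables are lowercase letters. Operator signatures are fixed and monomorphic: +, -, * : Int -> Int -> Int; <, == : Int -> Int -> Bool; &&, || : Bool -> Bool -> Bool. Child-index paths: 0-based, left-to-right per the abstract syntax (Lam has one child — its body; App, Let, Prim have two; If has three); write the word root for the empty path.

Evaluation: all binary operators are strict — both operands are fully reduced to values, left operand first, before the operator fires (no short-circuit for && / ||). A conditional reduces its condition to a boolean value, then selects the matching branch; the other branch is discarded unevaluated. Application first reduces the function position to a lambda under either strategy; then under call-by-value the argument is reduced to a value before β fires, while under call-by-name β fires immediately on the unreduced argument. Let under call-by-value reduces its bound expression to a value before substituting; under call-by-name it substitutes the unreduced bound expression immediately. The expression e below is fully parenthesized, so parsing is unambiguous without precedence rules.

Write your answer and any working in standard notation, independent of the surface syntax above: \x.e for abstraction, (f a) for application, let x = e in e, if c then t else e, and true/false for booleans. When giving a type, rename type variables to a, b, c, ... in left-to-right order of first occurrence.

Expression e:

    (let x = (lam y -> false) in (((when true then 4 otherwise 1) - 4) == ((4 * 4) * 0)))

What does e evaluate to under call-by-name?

Answer: true

Trace:
step 0: (let x = (\y.false) in (((if true then 4 else 1) - 4) == ((4 * 4) * 0)))
step 1: [let@root] (((if true then 4 else 1) - 4) == ((4 * 4) * 0))
step 2: [if@0.0] ((4 - 4) == ((4 * 4) * 0))
step 3: [delta@0] (0 == ((4 * 4) * 0))
step 4: [delta@1.0] (0 == (16 * 0))
step 5: [delta@1] (0 == 0)
step 6: [delta@root] true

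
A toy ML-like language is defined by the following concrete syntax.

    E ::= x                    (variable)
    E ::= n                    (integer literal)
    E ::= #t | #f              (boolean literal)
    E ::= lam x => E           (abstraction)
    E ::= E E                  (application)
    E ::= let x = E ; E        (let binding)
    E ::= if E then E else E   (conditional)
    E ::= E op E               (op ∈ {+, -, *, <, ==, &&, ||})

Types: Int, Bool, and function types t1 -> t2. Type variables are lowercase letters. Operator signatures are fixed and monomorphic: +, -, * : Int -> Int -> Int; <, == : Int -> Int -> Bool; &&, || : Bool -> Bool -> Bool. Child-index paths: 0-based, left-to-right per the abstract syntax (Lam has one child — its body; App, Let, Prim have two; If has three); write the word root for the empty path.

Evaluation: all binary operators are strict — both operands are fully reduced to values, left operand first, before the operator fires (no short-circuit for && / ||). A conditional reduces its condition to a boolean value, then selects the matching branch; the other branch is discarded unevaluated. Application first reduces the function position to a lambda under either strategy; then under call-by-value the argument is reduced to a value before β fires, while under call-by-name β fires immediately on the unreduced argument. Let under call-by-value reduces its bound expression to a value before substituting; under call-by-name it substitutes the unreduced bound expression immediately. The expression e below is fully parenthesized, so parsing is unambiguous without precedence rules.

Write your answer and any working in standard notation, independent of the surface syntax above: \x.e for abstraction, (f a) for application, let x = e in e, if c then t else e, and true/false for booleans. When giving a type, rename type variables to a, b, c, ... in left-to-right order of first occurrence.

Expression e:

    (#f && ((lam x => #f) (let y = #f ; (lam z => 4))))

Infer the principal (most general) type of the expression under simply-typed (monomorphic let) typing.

Answer: Bool

Working:
  unify Bool ~ Bool
\x._ : a -> Bool
let y : Bool
\z._ : b -> Int
  unify a -> Bool ~ (b -> Int) -> c
  unify a ~ b -> Int
  unify Bool ~ c
_ _ : Bool
  unify Bool ~ Bool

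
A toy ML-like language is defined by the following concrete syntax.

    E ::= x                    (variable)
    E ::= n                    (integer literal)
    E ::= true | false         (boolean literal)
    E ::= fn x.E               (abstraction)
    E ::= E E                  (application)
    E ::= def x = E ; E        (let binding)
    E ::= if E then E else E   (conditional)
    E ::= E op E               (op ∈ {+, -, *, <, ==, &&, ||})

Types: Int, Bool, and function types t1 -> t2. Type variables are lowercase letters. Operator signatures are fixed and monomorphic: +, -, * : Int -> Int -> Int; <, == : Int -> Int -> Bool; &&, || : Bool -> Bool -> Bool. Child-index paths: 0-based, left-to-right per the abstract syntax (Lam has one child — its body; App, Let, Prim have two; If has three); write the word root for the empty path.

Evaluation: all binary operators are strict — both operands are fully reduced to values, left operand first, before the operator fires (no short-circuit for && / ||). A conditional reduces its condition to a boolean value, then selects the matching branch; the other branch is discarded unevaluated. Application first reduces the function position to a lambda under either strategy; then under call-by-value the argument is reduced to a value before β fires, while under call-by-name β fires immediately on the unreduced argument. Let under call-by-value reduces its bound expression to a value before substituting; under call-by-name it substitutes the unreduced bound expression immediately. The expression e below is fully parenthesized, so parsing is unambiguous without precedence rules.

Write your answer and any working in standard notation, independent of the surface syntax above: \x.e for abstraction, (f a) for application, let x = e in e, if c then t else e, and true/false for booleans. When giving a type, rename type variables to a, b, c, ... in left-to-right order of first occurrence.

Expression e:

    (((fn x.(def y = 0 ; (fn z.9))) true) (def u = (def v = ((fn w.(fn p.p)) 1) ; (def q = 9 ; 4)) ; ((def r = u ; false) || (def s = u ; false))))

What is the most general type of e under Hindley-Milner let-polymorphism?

Derivation:
let y : Int
\z._ : b -> Int
\x._ : a -> b -> Int
  unify a -> b -> Int ~ Bool -> c
  unify a ~ Bool
  unify b -> Int ~ c
_ _ : b -> Int
p : e
\p._ : e -> e
\w._ : d -> e -> e
  unify d -> e -> e ~ Int -> f
  unify d ~ Int
  unify e -> e ~ f
_ _ : e -> e
let v : forall. e -> e
let q : Int
let u : Int
u : Int
let r : Int
  unify Bool ~ Bool
u : Int
let s : Int
  unify Bool ~ Bool
  unify b -> Int ~ Bool -> g
  unify b ~ Bool
  unify Int ~ g
_ _ : Int

Answer: Int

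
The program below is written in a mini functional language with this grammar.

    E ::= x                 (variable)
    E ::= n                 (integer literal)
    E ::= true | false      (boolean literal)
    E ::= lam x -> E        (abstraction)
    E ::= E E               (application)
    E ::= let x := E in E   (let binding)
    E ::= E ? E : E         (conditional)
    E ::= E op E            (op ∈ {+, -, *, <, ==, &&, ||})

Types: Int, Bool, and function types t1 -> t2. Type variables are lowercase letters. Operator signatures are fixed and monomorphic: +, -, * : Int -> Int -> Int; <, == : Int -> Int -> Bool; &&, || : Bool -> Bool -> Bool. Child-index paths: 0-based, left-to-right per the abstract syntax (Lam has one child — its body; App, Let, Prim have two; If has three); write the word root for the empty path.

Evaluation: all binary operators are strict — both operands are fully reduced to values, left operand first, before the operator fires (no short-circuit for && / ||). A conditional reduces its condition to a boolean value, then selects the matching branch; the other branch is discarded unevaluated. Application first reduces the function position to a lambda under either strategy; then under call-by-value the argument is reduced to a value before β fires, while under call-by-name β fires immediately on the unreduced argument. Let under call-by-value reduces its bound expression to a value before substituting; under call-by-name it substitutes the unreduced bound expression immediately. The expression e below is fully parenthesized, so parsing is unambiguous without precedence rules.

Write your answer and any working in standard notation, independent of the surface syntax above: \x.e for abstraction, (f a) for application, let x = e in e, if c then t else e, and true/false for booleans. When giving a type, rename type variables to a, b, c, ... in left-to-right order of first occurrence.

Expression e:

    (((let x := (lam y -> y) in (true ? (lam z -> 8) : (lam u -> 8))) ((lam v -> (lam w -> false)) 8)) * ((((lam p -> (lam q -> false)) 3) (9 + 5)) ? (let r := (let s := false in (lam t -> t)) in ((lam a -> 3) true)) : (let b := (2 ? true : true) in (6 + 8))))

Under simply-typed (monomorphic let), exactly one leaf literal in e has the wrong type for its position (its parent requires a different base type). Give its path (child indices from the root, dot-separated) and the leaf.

Answer: 1.2.0.0 : 2

Derivation:
y : a
\y._ : a -> a
let x : a -> a
  unify Bool ~ Bool
\z._ : b -> Int
\u._ : c -> Int
  unify b -> Int ~ c -> Int
  unify b ~ c
  unify Int ~ Int
\w._ : e -> Bool
\v._ : d -> e -> Bool
  unify d -> e -> Bool ~ Int -> f
  unify d ~ Int
  unify e -> Bool ~ f
_ _ : e -> Bool
  unify c -> Int ~ (e -> Bool) -> g
  unify c ~ e -> Bool
  unify Int ~ g
_ _ : Int
  unify Int ~ Int
\q._ : i -> Bool
\p._ : h -> i -> Bool
  unify h -> i -> Bool ~ Int -> j
  unify h ~ Int
  unify i -> Bool ~ j
_ _ : i -> Bool
  unify Int ~ Int
  unify Int ~ Int
  unify i -> Bool ~ Int -> k
  unify i ~ Int
  unify Bool ~ k
_ _ : Bool
  unify Bool ~ Bool
let s : Bool
t : l
\t._ : l -> l
let r : l -> l
\a._ : m -> Int
  unify m -> Int ~ Bool -> n
  unify m ~ Bool
  unify Int ~ n
_ _ : Int
  unify Int ~ Bool
  FAIL: mismatch Int ~ Bool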